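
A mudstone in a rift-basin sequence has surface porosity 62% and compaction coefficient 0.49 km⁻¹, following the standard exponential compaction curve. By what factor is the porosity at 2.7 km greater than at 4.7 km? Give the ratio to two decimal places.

n(Z₁)/n(Z₂) = e^(−β·Z₁)/e^(−β·Z₂) = e^{β(Z₂−Z₁)}
= exp(0.49 × 2) = exp(0.98) = 2.6645

2.66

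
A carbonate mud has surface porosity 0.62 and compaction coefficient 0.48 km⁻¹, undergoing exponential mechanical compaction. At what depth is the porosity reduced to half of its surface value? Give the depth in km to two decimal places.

1.44 km

phi/phi₀ = 1/2 ⇒ exp(−c·z) = 1/2 ⇒ z = ln(2) / c
z = 0.6931 / 0.48 = 1.444 km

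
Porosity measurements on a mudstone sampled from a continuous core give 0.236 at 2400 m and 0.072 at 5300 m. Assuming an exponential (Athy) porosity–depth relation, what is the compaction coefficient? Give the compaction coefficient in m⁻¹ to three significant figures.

Working in km (1 km = 1000 m; k in km⁻¹ = k in m⁻¹ × 1000):
Athy: φ(d) = φ₀ e^(−kd) ⇒ φ₁/φ₂ = e^{k(d₂−d₁)} ⇒ k = ln(φ₁/φ₂)/(d₂−d₁)
k = ln(0.236/0.072) / (5.3 − 2.4) = ln(3.278) / 2.9 = 1.1872 / 2.9 = 0.4094 km⁻¹

0.000409 m⁻¹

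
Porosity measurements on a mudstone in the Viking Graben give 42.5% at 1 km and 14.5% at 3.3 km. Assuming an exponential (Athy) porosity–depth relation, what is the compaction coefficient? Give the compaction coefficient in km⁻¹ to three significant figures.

0.468 km⁻¹

Athy: phi(Z) = phi₀ e^(−βZ) ⇒ phi₁/phi₂ = e^{β(Z₂−Z₁)} ⇒ β = ln(phi₁/phi₂)/(Z₂−Z₁)
β = ln(0.425/0.145) / (3.3 − 1) = ln(2.931) / 2.3 = 1.0754 / 2.3 = 0.4675 km⁻¹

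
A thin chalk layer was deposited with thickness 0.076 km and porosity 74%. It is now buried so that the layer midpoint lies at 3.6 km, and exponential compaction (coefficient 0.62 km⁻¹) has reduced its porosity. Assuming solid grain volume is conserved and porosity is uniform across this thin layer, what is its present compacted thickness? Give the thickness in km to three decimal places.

0.021 km

Porosity at 3.6 km: n = 0.74·exp(−0.62×3.6) = 0.0794
Solid-volume conservation: h(1−n) = h₀(1−n₀) ⇒ h = h₀·(1−n₀)/(1−n)
h = 0.076 × (1 − 0.74)/(1 − 0.0794) = 0.076 × 0.2824 = 0.0215 km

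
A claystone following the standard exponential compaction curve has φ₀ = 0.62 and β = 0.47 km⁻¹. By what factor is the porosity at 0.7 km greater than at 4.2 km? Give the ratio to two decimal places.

φ(z₁)/φ(z₂) = e^(−β·z₁)/e^(−β·z₂) = e^{β(z₂−z₁)}
= exp(0.47 × 3.5) = exp(1.645) = 5.1810

5.18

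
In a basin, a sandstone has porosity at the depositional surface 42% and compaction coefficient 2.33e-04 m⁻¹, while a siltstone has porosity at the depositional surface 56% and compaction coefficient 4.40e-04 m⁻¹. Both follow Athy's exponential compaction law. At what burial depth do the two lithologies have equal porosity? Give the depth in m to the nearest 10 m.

1390 m

Working in km (1 km = 1000 m; c in km⁻¹ = c in m⁻¹ × 1000):
Set phi₀ₐ e^(−cₐZ) = phi₀ᵦ e^(−cᵦZ) ⇒ ln(phi₀ₐ/phi₀ᵦ) = (cₐ − cᵦ)·Z
Z = ln(0.42/0.56) / (0.233 − 0.44) = -0.2877 / -0.207 = 1.390 km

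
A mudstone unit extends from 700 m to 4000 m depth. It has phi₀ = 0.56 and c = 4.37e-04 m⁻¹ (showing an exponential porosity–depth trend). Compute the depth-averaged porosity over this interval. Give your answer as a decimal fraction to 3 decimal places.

Working in km (1 km = 1000 m; c in km⁻¹ = c in m⁻¹ × 1000):
⟨phi⟩ = (1/(d₂−d₁)) ∫ phi₀ e^(−cd) dd = phi₀·(e^(−c·d₁) − e^(−c·d₂)) / (c·(d₂−d₁))
e^(−0.437×0.7) = 0.7365; e^(−0.437×4) = 0.1741
⟨phi⟩ = 0.56 × (0.7365 − 0.1741) / (0.437 × 3.3) = 0.56 × 0.3899 = 0.2184

0.218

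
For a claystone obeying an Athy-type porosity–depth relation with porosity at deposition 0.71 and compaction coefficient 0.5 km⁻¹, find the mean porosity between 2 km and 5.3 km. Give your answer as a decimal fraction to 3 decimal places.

⟨φ⟩ = (1/(Z₂−Z₁)) ∫ φ₀ e^(−kZ) dZ = φ₀·(e^(−k·Z₁) − e^(−k·Z₂)) / (k·(Z₂−Z₁))
e^(−0.5×2) = 0.3679; e^(−0.5×5.3) = 0.0707
⟨φ⟩ = 0.71 × (0.3679 − 0.0707) / (0.5 × 3.3) = 0.71 × 0.1801 = 0.1279

0.128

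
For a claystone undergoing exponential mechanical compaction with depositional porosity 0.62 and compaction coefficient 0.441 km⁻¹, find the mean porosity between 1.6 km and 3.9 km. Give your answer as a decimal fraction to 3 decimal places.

⟨n⟩ = (1/(d₂−d₁)) ∫ n₀ e^(−cd) dd = n₀·(e^(−c·d₁) − e^(−c·d₂)) / (c·(d₂−d₁))
e^(−0.441×1.6) = 0.4938; e^(−0.441×3.9) = 0.1791
⟨n⟩ = 0.62 × (0.4938 − 0.1791) / (0.441 × 2.3) = 0.62 × 0.3103 = 0.1924

0.192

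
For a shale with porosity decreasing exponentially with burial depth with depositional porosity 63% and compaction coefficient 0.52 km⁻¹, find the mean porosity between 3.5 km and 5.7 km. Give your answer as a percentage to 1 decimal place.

⟨φ⟩ = (1/(Z₂−Z₁)) ∫ φ₀ e^(−kZ) dZ = φ₀·(e^(−k·Z₁) − e^(−k·Z₂)) / (k·(Z₂−Z₁))
e^(−0.52×3.5) = 0.1620; e^(−0.52×5.7) = 0.0516
⟨φ⟩ = 0.63 × (0.1620 − 0.0516) / (0.52 × 2.2) = 0.63 × 0.0965 = 0.0608

6.1%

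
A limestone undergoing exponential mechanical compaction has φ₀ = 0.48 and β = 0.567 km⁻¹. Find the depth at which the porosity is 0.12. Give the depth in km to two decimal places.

2.44 km

Invert Athy's law: Z = ln(φ₀/φ) / β
Z = ln(0.48/0.12) / 0.567 = ln(4) / 0.567 = 1.3863 / 0.567 = 2.445 km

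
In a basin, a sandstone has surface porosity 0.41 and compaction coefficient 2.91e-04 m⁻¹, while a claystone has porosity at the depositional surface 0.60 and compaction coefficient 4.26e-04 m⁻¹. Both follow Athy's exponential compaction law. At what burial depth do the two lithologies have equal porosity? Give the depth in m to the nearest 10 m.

Working in km (1 km = 1000 m; β in km⁻¹ = β in m⁻¹ × 1000):
Set n₀ₐ e^(−βₐZ) = n₀ᵦ e^(−βᵦZ) ⇒ ln(n₀ₐ/n₀ᵦ) = (βₐ − βᵦ)·Z
Z = ln(0.41/0.6) / (0.291 − 0.426) = -0.3808 / -0.135 = 2.821 km

2820 m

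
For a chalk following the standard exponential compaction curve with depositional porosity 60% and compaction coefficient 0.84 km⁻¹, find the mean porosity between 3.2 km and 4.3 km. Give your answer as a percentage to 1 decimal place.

2.7%

⟨n⟩ = (1/(d₂−d₁)) ∫ n₀ e^(−kd) dd = n₀·(e^(−k·d₁) − e^(−k·d₂)) / (k·(d₂−d₁))
e^(−0.84×3.2) = 0.0680; e^(−0.84×4.3) = 0.0270
⟨n⟩ = 0.6 × (0.0680 − 0.0270) / (0.84 × 1.1) = 0.6 × 0.0444 = 0.0266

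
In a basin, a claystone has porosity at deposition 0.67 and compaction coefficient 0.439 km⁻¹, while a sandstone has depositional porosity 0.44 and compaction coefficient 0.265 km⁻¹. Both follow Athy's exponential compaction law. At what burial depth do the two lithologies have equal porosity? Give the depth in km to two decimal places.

2.42 km

Set phi₀ₐ e^(−kₐz) = phi₀ᵦ e^(−kᵦz) ⇒ ln(phi₀ₐ/phi₀ᵦ) = (kₐ − kᵦ)·z
z = ln(0.67/0.44) / (0.439 − 0.265) = 0.4205 / 0.174 = 2.417 km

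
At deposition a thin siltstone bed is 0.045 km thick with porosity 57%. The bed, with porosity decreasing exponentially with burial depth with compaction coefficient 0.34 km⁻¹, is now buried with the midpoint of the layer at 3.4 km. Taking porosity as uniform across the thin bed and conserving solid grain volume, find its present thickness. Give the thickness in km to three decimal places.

Porosity at 3.4 km: phi = 0.57·exp(−0.34×3.4) = 0.1794
Solid-volume conservation: h(1−phi) = h₀(1−phi₀) ⇒ h = h₀·(1−phi₀)/(1−phi)
h = 0.045 × (1 − 0.57)/(1 − 0.1794) = 0.045 × 0.5240 = 0.0236 km

0.024 km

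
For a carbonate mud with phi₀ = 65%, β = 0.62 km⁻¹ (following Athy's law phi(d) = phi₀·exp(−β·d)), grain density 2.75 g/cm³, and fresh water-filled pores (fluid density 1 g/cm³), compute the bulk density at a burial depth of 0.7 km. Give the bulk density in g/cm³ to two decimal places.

Porosity at depth: phi = 0.65·exp(−0.62×0.7) = 0.65×0.6479 = 0.4211
Bulk density: ρ_b = (1−phi)ρ_g + phi·ρ_f = 0.5789×2.75 + 0.4211×1
       = 1.592 + 0.421 = 2.013 g/cm³

2.01 g/cm³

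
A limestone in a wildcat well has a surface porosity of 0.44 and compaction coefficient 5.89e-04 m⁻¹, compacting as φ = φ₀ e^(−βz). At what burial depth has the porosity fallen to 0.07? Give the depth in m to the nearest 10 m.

3120 m

Working in km (1 km = 1000 m; β in km⁻¹ = β in m⁻¹ × 1000):
Invert Athy's law: z = ln(φ₀/φ) / β
z = ln(0.44/0.07) / 0.589 = ln(6.286) / 0.589 = 1.8383 / 0.589 = 3.121 km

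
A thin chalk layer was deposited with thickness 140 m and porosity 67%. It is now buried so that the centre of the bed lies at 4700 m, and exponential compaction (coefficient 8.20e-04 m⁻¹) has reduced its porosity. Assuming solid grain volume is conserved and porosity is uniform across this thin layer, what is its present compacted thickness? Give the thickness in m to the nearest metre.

Working in km (1 km = 1000 m; k in km⁻¹ = k in m⁻¹ × 1000):
Porosity at 4.7 km: phi = 0.67·exp(−0.82×4.7) = 0.0142
Solid-volume conservation: h(1−phi) = h₀(1−phi₀) ⇒ h = h₀·(1−phi₀)/(1−phi)
h = 0.14 × (1 − 0.67)/(1 − 0.0142) = 0.14 × 0.3348 = 0.0469 km

47 m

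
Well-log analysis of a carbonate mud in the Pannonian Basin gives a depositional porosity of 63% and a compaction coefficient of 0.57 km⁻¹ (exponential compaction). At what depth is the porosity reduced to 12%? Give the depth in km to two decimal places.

2.91 km

Invert Athy's law: z = ln(phi₀/phi) / β
z = ln(0.63/0.12) / 0.57 = ln(5.25) / 0.57 = 1.6582 / 0.57 = 2.909 km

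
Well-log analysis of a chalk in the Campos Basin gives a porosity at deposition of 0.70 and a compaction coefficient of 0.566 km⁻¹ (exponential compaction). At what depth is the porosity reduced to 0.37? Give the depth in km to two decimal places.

Invert Athy's law: z = ln(φ₀/φ) / β
z = ln(0.7/0.37) / 0.566 = ln(1.892) / 0.566 = 0.6376 / 0.566 = 1.126 km

1.13 km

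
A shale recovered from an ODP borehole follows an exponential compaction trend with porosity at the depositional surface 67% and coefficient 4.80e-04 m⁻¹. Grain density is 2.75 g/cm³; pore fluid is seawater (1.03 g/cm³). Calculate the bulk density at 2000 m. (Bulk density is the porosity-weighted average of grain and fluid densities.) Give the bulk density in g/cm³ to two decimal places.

2.31 g/cm³

Working in km (1 km = 1000 m; β in km⁻¹ = β in m⁻¹ × 1000):
Porosity at depth: n = 0.67·exp(−0.48×2) = 0.67×0.3829 = 0.2565
Bulk density: ρ_b = (1−n)ρ_g + n·ρ_f = 0.7435×2.75 + 0.2565×1.03
       = 2.045 + 0.264 = 2.309 g/cm³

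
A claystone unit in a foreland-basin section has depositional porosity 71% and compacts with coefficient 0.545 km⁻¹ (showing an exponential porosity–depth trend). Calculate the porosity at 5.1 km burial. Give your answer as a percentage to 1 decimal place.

φ = φ₀·exp(−k·Z) = 0.71 × exp(−0.545 × 5.1) = 0.71 × exp(−2.78)
  = 0.71 × 0.0621 = 0.0441

4.4%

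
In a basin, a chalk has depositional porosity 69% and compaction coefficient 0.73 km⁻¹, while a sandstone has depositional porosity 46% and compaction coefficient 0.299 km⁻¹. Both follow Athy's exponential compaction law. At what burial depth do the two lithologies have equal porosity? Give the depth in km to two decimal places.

0.94 km

Set n₀ₐ e^(−kₐd) = n₀ᵦ e^(−kᵦd) ⇒ ln(n₀ₐ/n₀ᵦ) = (kₐ − kᵦ)·d
d = ln(0.69/0.46) / (0.73 − 0.299) = 0.4055 / 0.431 = 0.941 km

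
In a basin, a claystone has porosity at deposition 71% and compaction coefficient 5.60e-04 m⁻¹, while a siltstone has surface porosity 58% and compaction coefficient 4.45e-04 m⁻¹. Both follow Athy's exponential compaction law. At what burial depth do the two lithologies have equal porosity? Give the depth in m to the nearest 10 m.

Working in km (1 km = 1000 m; k in km⁻¹ = k in m⁻¹ × 1000):
Set φ₀ₐ e^(−kₐz) = φ₀ᵦ e^(−kᵦz) ⇒ ln(φ₀ₐ/φ₀ᵦ) = (kₐ − kᵦ)·z
z = ln(0.71/0.58) / (0.56 − 0.445) = 0.2022 / 0.115 = 1.759 km

1760 m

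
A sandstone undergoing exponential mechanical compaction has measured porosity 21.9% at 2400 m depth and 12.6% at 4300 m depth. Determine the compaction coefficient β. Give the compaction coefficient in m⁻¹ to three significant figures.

Working in km (1 km = 1000 m; β in km⁻¹ = β in m⁻¹ × 1000):
Athy: φ(d) = φ₀ e^(−βd) ⇒ φ₁/φ₂ = e^{β(d₂−d₁)} ⇒ β = ln(φ₁/φ₂)/(d₂−d₁)
β = ln(0.219/0.126) / (4.3 − 2.4) = ln(1.738) / 1.9 = 0.5528 / 1.9 = 0.2909 km⁻¹

0.000291 m⁻¹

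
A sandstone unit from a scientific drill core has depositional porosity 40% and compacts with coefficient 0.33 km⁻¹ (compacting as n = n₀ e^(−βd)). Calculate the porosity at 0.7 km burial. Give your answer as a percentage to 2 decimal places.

n = n₀·exp(−β·d) = 0.4 × exp(−0.33 × 0.7) = 0.4 × exp(−0.231)
  = 0.4 × 0.7937 = 0.3175

31.75%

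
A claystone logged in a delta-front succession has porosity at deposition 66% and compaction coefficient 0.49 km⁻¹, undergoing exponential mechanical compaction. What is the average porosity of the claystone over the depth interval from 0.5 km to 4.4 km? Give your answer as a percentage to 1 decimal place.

⟨φ⟩ = (1/(d₂−d₁)) ∫ φ₀ e^(−cd) dd = φ₀·(e^(−c·d₁) − e^(−c·d₂)) / (c·(d₂−d₁))
e^(−0.49×0.5) = 0.7827; e^(−0.49×4.4) = 0.1158
⟨φ⟩ = 0.66 × (0.7827 − 0.1158) / (0.49 × 3.9) = 0.66 × 0.3490 = 0.2303

23.0%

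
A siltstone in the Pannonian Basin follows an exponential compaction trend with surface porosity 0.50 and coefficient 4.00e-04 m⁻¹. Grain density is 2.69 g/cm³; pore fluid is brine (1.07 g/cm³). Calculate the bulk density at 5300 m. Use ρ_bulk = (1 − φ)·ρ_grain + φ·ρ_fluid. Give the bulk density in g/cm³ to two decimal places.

2.59 g/cm³

Working in km (1 km = 1000 m; c in km⁻¹ = c in m⁻¹ × 1000):
Porosity at depth: n = 0.5·exp(−0.4×5.3) = 0.5×0.1200 = 0.0600
Bulk density: ρ_b = (1−n)ρ_g + n·ρ_f = 0.9400×2.69 + 0.0600×1.07
       = 2.529 + 0.064 = 2.593 g/cm³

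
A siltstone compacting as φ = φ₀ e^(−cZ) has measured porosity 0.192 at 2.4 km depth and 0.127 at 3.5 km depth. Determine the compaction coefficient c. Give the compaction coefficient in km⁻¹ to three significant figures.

Athy: φ(Z) = φ₀ e^(−cZ) ⇒ φ₁/φ₂ = e^{c(Z₂−Z₁)} ⇒ c = ln(φ₁/φ₂)/(Z₂−Z₁)
c = ln(0.192/0.127) / (3.5 − 2.4) = ln(1.512) / 1.1 = 0.4133 / 1.1 = 0.3757 km⁻¹

0.376 km⁻¹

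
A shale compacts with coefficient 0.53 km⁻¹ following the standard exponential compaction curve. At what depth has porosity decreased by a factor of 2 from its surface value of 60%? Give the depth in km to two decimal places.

1.31 km

n/n₀ = 1/2 ⇒ exp(−c·Z) = 1/2 ⇒ Z = ln(2) / c
Z = 0.6931 / 0.53 = 1.308 km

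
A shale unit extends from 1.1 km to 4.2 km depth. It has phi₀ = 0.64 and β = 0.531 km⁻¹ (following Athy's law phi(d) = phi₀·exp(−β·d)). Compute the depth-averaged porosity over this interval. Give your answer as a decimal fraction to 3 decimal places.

0.175

⟨phi⟩ = (1/(d₂−d₁)) ∫ phi₀ e^(−βd) dd = phi₀·(e^(−β·d₁) − e^(−β·d₂)) / (β·(d₂−d₁))
e^(−0.531×1.1) = 0.5576; e^(−0.531×4.2) = 0.1075
⟨phi⟩ = 0.64 × (0.5576 − 0.1075) / (0.531 × 3.1) = 0.64 × 0.2734 = 0.1750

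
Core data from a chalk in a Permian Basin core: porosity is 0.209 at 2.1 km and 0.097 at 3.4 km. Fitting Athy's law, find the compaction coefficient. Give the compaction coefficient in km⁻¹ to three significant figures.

Athy: phi(d) = phi₀ e^(−kd) ⇒ phi₁/phi₂ = e^{k(d₂−d₁)} ⇒ k = ln(phi₁/phi₂)/(d₂−d₁)
k = ln(0.209/0.097) / (3.4 − 2.1) = ln(2.155) / 1.3 = 0.7676 / 1.3 = 0.5905 km⁻¹

0.590 km⁻¹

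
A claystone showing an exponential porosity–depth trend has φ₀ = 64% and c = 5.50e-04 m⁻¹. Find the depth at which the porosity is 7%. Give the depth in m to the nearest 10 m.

Working in km (1 km = 1000 m; c in km⁻¹ = c in m⁻¹ × 1000):
Invert Athy's law: d = ln(φ₀/φ) / c
d = ln(0.64/0.07) / 0.55 = ln(9.143) / 0.55 = 2.2130 / 0.55 = 4.024 km

4020 m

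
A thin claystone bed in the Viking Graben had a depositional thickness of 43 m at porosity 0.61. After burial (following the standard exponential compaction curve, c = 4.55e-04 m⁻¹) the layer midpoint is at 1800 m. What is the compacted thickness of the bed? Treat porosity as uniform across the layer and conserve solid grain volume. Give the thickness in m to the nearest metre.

Working in km (1 km = 1000 m; c in km⁻¹ = c in m⁻¹ × 1000):
Porosity at 1.8 km: phi = 0.61·exp(−0.455×1.8) = 0.2689
Solid-volume conservation: h(1−phi) = h₀(1−phi₀) ⇒ h = h₀·(1−phi₀)/(1−phi)
h = 0.043 × (1 − 0.61)/(1 − 0.2689) = 0.043 × 0.5335 = 0.0229 km

23 m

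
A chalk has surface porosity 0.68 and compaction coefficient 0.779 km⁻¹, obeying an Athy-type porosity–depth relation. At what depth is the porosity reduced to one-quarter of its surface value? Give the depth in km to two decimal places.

n/n₀ = 1/4 ⇒ exp(−c·Z) = 1/4 ⇒ Z = ln(4) / c
Z = 1.3863 / 0.779 = 1.780 km

1.78 km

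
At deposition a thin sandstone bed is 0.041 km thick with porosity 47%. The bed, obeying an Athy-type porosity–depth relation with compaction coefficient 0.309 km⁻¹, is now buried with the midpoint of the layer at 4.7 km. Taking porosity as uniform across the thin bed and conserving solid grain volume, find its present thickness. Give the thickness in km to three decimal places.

Porosity at 4.7 km: φ = 0.47·exp(−0.309×4.7) = 0.1100
Solid-volume conservation: h(1−φ) = h₀(1−φ₀) ⇒ h = h₀·(1−φ₀)/(1−φ)
h = 0.041 × (1 − 0.47)/(1 − 0.1100) = 0.041 × 0.5955 = 0.0244 km

0.024 km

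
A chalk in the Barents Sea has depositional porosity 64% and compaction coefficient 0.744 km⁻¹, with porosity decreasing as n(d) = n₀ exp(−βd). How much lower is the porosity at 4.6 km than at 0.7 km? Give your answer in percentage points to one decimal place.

35.9 percentage points

n(0.7) = 0.64·e^(−0.744×0.7) = 0.3802
n(4.6) = 0.64·e^(−0.744×4.6) = 0.0209
Δn = 0.3802 − 0.0209 = 0.3593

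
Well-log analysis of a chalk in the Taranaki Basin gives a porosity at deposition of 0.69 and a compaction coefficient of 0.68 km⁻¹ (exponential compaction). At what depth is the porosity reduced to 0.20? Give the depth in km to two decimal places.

1.82 km

Invert Athy's law: d = ln(n₀/n) / k
d = ln(0.69/0.2) / 0.68 = ln(3.45) / 0.68 = 1.2384 / 0.68 = 1.821 km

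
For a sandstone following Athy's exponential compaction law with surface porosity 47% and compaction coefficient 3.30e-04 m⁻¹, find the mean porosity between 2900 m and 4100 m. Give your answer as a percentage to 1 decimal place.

Working in km (1 km = 1000 m; k in km⁻¹ = k in m⁻¹ × 1000):
⟨φ⟩ = (1/(d₂−d₁)) ∫ φ₀ e^(−kd) dd = φ₀·(e^(−k·d₁) − e^(−k·d₂)) / (k·(d₂−d₁))
e^(−0.33×2.9) = 0.3840; e^(−0.33×4.1) = 0.2585
⟨φ⟩ = 0.47 × (0.3840 − 0.2585) / (0.33 × 1.2) = 0.47 × 0.3171 = 0.1490

14.9%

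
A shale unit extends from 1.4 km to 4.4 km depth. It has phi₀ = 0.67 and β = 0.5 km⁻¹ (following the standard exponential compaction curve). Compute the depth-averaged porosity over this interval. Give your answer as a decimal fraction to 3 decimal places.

⟨phi⟩ = (1/(Z₂−Z₁)) ∫ phi₀ e^(−βZ) dZ = phi₀·(e^(−β·Z₁) − e^(−β·Z₂)) / (β·(Z₂−Z₁))
e^(−0.5×1.4) = 0.4966; e^(−0.5×4.4) = 0.1108
⟨phi⟩ = 0.67 × (0.4966 − 0.1108) / (0.5 × 3) = 0.67 × 0.2572 = 0.1723

0.172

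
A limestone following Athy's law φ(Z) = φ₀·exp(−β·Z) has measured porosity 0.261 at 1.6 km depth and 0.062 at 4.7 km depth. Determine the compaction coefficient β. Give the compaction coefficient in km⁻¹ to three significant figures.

Athy: φ(Z) = φ₀ e^(−βZ) ⇒ φ₁/φ₂ = e^{β(Z₂−Z₁)} ⇒ β = ln(φ₁/φ₂)/(Z₂−Z₁)
β = ln(0.261/0.062) / (4.7 − 1.6) = ln(4.21) / 3.1 = 1.4374 / 3.1 = 0.4637 km⁻¹

0.464 km⁻¹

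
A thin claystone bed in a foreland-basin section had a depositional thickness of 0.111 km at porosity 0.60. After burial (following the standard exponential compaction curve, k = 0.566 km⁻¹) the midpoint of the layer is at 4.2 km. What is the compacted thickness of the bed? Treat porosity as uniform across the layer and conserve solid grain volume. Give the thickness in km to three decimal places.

Porosity at 4.2 km: phi = 0.6·exp(−0.566×4.2) = 0.0557
Solid-volume conservation: h(1−phi) = h₀(1−phi₀) ⇒ h = h₀·(1−phi₀)/(1−phi)
h = 0.111 × (1 − 0.6)/(1 − 0.0557) = 0.111 × 0.4236 = 0.0470 km

0.047 km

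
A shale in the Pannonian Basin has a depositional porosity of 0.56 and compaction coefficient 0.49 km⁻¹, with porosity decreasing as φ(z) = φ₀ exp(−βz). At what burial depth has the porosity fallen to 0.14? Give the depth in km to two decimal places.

2.83 km

Invert Athy's law: z = ln(φ₀/φ) / β
z = ln(0.56/0.14) / 0.49 = ln(4) / 0.49 = 1.3863 / 0.49 = 2.829 km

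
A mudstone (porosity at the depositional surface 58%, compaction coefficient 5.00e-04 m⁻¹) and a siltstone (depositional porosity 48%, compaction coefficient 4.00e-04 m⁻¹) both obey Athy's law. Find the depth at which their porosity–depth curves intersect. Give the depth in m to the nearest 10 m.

1890 m

Working in km (1 km = 1000 m; c in km⁻¹ = c in m⁻¹ × 1000):
Set phi₀ₐ e^(−cₐZ) = phi₀ᵦ e^(−cᵦZ) ⇒ ln(phi₀ₐ/phi₀ᵦ) = (cₐ − cᵦ)·Z
Z = ln(0.58/0.48) / (0.5 − 0.4) = 0.1892 / 0.1 = 1.892 km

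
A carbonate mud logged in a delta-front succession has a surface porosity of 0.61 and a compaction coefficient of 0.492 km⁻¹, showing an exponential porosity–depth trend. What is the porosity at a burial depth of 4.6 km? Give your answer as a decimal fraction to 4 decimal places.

0.0635

φ = φ₀·exp(−k·z) = 0.61 × exp(−0.492 × 4.6) = 0.61 × exp(−2.263)
  = 0.61 × 0.1040 = 0.0635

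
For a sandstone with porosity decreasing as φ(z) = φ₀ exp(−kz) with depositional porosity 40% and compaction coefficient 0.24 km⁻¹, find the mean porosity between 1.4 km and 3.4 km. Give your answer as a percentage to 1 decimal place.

22.7%

⟨φ⟩ = (1/(z₂−z₁)) ∫ φ₀ e^(−kz) dz = φ₀·(e^(−k·z₁) − e^(−k·z₂)) / (k·(z₂−z₁))
e^(−0.24×1.4) = 0.7146; e^(−0.24×3.4) = 0.4422
⟨φ⟩ = 0.4 × (0.7146 − 0.4422) / (0.24 × 2) = 0.4 × 0.5676 = 0.2270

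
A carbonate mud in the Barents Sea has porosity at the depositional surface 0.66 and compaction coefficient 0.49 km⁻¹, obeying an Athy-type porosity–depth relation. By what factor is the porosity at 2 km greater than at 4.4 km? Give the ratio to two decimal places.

3.24

φ(Z₁)/φ(Z₂) = e^(−c·Z₁)/e^(−c·Z₂) = e^{c(Z₂−Z₁)}
= exp(0.49 × 2.4) = exp(1.176) = 3.2414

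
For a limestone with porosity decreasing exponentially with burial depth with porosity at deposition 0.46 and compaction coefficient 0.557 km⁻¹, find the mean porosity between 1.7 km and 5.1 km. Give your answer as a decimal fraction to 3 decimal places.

⟨phi⟩ = (1/(z₂−z₁)) ∫ phi₀ e^(−βz) dz = phi₀·(e^(−β·z₁) − e^(−β·z₂)) / (β·(z₂−z₁))
e^(−0.557×1.7) = 0.3879; e^(−0.557×5.1) = 0.0584
⟨phi⟩ = 0.46 × (0.3879 − 0.0584) / (0.557 × 3.4) = 0.46 × 0.1740 = 0.0800

0.080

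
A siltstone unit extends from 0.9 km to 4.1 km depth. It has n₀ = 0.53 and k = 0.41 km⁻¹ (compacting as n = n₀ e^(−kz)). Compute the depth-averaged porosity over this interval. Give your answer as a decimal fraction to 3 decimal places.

⟨n⟩ = (1/(z₂−z₁)) ∫ n₀ e^(−kz) dz = n₀·(e^(−k·z₁) − e^(−k·z₂)) / (k·(z₂−z₁))
e^(−0.41×0.9) = 0.6914; e^(−0.41×4.1) = 0.1862
⟨n⟩ = 0.53 × (0.6914 − 0.1862) / (0.41 × 3.2) = 0.53 × 0.3851 = 0.2041

0.204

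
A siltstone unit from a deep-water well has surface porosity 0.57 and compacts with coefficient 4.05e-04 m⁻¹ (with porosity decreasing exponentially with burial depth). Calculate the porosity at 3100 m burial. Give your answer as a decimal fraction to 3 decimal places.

0.162

Working in km (1 km = 1000 m; β in km⁻¹ = β in m⁻¹ × 1000):
n = n₀·exp(−β·d) = 0.57 × exp(−0.405 × 3.1) = 0.57 × exp(−1.256)
  = 0.57 × 0.2849 = 0.1624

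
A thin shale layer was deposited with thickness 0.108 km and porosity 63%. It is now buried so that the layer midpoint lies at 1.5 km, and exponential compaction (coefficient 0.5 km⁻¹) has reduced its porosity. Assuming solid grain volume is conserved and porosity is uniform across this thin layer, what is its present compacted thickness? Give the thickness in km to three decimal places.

0.057 km

Porosity at 1.5 km: phi = 0.63·exp(−0.5×1.5) = 0.2976
Solid-volume conservation: h(1−phi) = h₀(1−phi₀) ⇒ h = h₀·(1−phi₀)/(1−phi)
h = 0.108 × (1 − 0.63)/(1 − 0.2976) = 0.108 × 0.5268 = 0.0569 km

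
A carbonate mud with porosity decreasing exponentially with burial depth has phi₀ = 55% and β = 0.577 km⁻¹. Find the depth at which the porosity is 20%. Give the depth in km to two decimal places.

Invert Athy's law: Z = ln(phi₀/phi) / β
Z = ln(0.55/0.2) / 0.577 = ln(2.75) / 0.577 = 1.0116 / 0.577 = 1.753 km

1.75 km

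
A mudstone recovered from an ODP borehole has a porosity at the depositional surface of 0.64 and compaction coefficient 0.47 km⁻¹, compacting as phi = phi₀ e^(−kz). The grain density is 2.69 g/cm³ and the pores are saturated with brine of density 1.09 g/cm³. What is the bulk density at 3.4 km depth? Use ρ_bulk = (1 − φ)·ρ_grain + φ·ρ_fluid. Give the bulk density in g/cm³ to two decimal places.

Porosity at depth: phi = 0.64·exp(−0.47×3.4) = 0.64×0.2023 = 0.1295
Bulk density: ρ_b = (1−phi)ρ_g + phi·ρ_f = 0.8705×2.69 + 0.1295×1.09
       = 2.342 + 0.141 = 2.483 g/cm³

2.48 g/cm³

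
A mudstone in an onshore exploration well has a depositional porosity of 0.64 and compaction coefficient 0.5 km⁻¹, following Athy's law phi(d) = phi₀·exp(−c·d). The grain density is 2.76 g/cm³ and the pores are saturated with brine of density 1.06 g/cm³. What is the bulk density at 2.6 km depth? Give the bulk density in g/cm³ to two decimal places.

2.46 g/cm³

Porosity at depth: phi = 0.64·exp(−0.5×2.6) = 0.64×0.2725 = 0.1744
Bulk density: ρ_b = (1−phi)ρ_g + phi·ρ_f = 0.8256×2.76 + 0.1744×1.06
       = 2.279 + 0.185 = 2.463 g/cm³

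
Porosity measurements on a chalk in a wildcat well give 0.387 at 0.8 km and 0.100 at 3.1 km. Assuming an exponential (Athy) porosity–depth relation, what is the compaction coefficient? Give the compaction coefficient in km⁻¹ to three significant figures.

0.588 km⁻¹

Athy: n(Z) = n₀ e^(−βZ) ⇒ n₁/n₂ = e^{β(Z₂−Z₁)} ⇒ β = ln(n₁/n₂)/(Z₂−Z₁)
β = ln(0.387/0.1) / (3.1 − 0.8) = ln(3.87) / 2.3 = 1.3533 / 2.3 = 0.5884 km⁻¹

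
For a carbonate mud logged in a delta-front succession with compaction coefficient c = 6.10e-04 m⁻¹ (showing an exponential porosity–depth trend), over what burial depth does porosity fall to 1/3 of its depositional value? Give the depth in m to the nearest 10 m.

Working in km (1 km = 1000 m; c in km⁻¹ = c in m⁻¹ × 1000):
phi/phi₀ = 1/3 ⇒ exp(−c·d) = 1/3 ⇒ d = ln(3) / c
d = 1.0986 / 0.61 = 1.801 km

1800 m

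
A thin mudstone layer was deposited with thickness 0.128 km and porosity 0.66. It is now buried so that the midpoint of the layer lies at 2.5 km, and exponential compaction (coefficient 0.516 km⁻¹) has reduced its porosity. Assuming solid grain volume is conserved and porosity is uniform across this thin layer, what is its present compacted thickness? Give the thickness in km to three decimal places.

0.053 km

Porosity at 2.5 km: φ = 0.66·exp(−0.516×2.5) = 0.1817
Solid-volume conservation: h(1−φ) = h₀(1−φ₀) ⇒ h = h₀·(1−φ₀)/(1−φ)
h = 0.128 × (1 − 0.66)/(1 − 0.1817) = 0.128 × 0.4155 = 0.0532 km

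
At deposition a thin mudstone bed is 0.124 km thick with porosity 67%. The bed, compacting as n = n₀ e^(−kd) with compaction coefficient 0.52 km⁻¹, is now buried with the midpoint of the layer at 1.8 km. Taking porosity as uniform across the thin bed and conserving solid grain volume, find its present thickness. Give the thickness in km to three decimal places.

0.056 km

Porosity at 1.8 km: n = 0.67·exp(−0.52×1.8) = 0.2628
Solid-volume conservation: h(1−n) = h₀(1−n₀) ⇒ h = h₀·(1−n₀)/(1−n)
h = 0.124 × (1 − 0.67)/(1 − 0.2628) = 0.124 × 0.4476 = 0.0555 km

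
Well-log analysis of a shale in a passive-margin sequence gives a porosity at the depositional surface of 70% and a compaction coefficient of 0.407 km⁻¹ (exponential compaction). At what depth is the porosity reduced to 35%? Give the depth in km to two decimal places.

Invert Athy's law: Z = ln(n₀/n) / c
Z = ln(0.7/0.35) / 0.407 = ln(2) / 0.407 = 0.6931 / 0.407 = 1.703 km

1.70 km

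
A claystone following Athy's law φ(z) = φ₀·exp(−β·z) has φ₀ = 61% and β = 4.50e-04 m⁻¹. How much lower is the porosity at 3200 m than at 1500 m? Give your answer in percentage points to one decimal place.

16.6 percentage points

Working in km (1 km = 1000 m; β in km⁻¹ = β in m⁻¹ × 1000):
φ(1.5) = 0.61·e^(−0.45×1.5) = 0.3106
φ(3.2) = 0.61·e^(−0.45×3.2) = 0.1445
Δφ = 0.3106 − 0.1445 = 0.1661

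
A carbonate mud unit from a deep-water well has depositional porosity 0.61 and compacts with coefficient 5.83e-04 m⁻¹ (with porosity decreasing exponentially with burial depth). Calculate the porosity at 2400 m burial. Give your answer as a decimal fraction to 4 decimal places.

Working in km (1 km = 1000 m; β in km⁻¹ = β in m⁻¹ × 1000):
n = n₀·exp(−β·Z) = 0.61 × exp(−0.583 × 2.4) = 0.61 × exp(−1.399)
  = 0.61 × 0.2468 = 0.1505

0.1505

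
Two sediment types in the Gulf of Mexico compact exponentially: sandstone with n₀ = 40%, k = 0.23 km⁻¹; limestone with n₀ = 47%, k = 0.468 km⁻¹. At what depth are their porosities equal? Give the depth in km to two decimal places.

Set n₀ₐ e^(−kₐd) = n₀ᵦ e^(−kᵦd) ⇒ ln(n₀ₐ/n₀ᵦ) = (kₐ − kᵦ)·d
d = ln(0.4/0.47) / (0.23 − 0.468) = -0.1613 / -0.238 = 0.678 km

0.68 km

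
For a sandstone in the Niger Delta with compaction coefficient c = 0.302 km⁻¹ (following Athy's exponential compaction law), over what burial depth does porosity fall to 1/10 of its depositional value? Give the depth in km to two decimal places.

φ/φ₀ = 1/10 ⇒ exp(−c·Z) = 1/10 ⇒ Z = ln(10) / c
Z = 2.3026 / 0.302 = 7.624 km

7.62 km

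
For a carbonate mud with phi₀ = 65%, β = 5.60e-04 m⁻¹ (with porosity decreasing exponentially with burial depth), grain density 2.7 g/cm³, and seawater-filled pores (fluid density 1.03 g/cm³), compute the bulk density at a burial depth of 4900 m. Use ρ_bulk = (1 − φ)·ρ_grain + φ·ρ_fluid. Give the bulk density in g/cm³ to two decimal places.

2.63 g/cm³

Working in km (1 km = 1000 m; β in km⁻¹ = β in m⁻¹ × 1000):
Porosity at depth: phi = 0.65·exp(−0.56×4.9) = 0.65×0.0643 = 0.0418
Bulk density: ρ_b = (1−phi)ρ_g + phi·ρ_f = 0.9582×2.7 + 0.0418×1.03
       = 2.587 + 0.043 = 2.630 g/cm³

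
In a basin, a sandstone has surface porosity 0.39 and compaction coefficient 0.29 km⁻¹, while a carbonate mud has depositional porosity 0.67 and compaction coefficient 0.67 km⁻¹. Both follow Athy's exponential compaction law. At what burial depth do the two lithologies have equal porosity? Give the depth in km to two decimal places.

Set phi₀ₐ e^(−cₐz) = phi₀ᵦ e^(−cᵦz) ⇒ ln(phi₀ₐ/phi₀ᵦ) = (cₐ − cᵦ)·z
z = ln(0.39/0.67) / (0.29 − 0.67) = -0.5411 / -0.38 = 1.424 km

1.42 km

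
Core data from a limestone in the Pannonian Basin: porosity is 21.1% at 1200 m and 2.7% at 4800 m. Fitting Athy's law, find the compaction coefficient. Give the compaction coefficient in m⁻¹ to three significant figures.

Working in km (1 km = 1000 m; β in km⁻¹ = β in m⁻¹ × 1000):
Athy: n(d) = n₀ e^(−βd) ⇒ n₁/n₂ = e^{β(d₂−d₁)} ⇒ β = ln(n₁/n₂)/(d₂−d₁)
β = ln(0.211/0.027) / (4.8 − 1.2) = ln(7.815) / 3.6 = 2.0560 / 3.6 = 0.5711 km⁻¹

0.000571 m⁻¹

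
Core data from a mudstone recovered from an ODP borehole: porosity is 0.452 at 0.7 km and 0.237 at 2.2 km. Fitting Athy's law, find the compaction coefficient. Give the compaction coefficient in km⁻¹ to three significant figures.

0.430 km⁻¹

Athy: φ(Z) = φ₀ e^(−cZ) ⇒ φ₁/φ₂ = e^{c(Z₂−Z₁)} ⇒ c = ln(φ₁/φ₂)/(Z₂−Z₁)
c = ln(0.452/0.237) / (2.2 − 0.7) = ln(1.907) / 1.5 = 0.6456 / 1.5 = 0.4304 km⁻¹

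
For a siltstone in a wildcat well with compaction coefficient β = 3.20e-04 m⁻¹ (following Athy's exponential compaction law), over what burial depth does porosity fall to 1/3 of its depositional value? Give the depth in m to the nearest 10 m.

Working in km (1 km = 1000 m; β in km⁻¹ = β in m⁻¹ × 1000):
phi/phi₀ = 1/3 ⇒ exp(−β·Z) = 1/3 ⇒ Z = ln(3) / β
Z = 1.0986 / 0.32 = 3.433 km

3430 m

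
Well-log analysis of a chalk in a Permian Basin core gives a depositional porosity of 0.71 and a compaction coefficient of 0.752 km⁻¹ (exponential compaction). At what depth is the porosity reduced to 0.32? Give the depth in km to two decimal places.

1.06 km

Invert Athy's law: z = ln(φ₀/φ) / k
z = ln(0.71/0.32) / 0.752 = ln(2.219) / 0.752 = 0.7969 / 0.752 = 1.060 km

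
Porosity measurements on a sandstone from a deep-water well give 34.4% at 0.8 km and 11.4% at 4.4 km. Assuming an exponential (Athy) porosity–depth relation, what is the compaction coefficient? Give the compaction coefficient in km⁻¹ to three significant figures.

0.307 km⁻¹

Athy: phi(Z) = phi₀ e^(−kZ) ⇒ phi₁/phi₂ = e^{k(Z₂−Z₁)} ⇒ k = ln(phi₁/phi₂)/(Z₂−Z₁)
k = ln(0.344/0.114) / (4.4 − 0.8) = ln(3.018) / 3.6 = 1.1044 / 3.6 = 0.3068 km⁻¹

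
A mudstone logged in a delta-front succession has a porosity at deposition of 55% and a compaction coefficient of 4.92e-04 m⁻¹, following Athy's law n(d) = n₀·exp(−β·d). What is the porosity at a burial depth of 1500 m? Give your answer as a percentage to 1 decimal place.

26.3%

Working in km (1 km = 1000 m; β in km⁻¹ = β in m⁻¹ × 1000):
n = n₀·exp(−β·d) = 0.55 × exp(−0.492 × 1.5) = 0.55 × exp(−0.738)
  = 0.55 × 0.4781 = 0.2629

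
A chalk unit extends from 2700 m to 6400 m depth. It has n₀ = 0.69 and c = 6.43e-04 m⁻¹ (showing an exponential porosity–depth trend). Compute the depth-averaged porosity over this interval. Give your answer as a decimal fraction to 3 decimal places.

0.046

Working in km (1 km = 1000 m; c in km⁻¹ = c in m⁻¹ × 1000):
⟨n⟩ = (1/(d₂−d₁)) ∫ n₀ e^(−cd) dd = n₀·(e^(−c·d₁) − e^(−c·d₂)) / (c·(d₂−d₁))
e^(−0.643×2.7) = 0.1762; e^(−0.643×6.4) = 0.0163
⟨n⟩ = 0.69 × (0.1762 − 0.0163) / (0.643 × 3.7) = 0.69 × 0.0672 = 0.0464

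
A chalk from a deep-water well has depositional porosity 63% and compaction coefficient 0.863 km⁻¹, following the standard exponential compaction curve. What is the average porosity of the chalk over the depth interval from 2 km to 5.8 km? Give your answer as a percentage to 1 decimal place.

3.3%

⟨phi⟩ = (1/(d₂−d₁)) ∫ phi₀ e^(−βd) dd = phi₀·(e^(−β·d₁) − e^(−β·d₂)) / (β·(d₂−d₁))
e^(−0.863×2) = 0.1780; e^(−0.863×5.8) = 0.0067
⟨phi⟩ = 0.63 × (0.1780 − 0.0067) / (0.863 × 3.8) = 0.63 × 0.0522 = 0.0329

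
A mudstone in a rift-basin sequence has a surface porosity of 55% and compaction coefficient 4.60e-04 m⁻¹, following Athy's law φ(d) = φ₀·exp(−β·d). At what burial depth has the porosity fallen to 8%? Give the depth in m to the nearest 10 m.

4190 m

Working in km (1 km = 1000 m; β in km⁻¹ = β in m⁻¹ × 1000):
Invert Athy's law: d = ln(φ₀/φ) / β
d = ln(0.55/0.08) / 0.46 = ln(6.875) / 0.46 = 1.9279 / 0.46 = 4.191 km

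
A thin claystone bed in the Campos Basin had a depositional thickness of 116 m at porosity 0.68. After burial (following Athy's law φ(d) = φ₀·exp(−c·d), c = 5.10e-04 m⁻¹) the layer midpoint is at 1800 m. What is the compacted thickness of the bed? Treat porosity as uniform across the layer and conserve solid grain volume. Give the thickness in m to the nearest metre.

Working in km (1 km = 1000 m; c in km⁻¹ = c in m⁻¹ × 1000):
Porosity at 1.8 km: φ = 0.68·exp(−0.51×1.8) = 0.2715
Solid-volume conservation: h(1−φ) = h₀(1−φ₀) ⇒ h = h₀·(1−φ₀)/(1−φ)
h = 0.116 × (1 − 0.68)/(1 − 0.2715) = 0.116 × 0.4393 = 0.0510 km

51 m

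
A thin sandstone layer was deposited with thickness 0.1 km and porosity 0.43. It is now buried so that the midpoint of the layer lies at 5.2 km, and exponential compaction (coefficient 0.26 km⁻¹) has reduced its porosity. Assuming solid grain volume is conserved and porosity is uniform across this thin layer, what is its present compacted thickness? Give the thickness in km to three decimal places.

0.064 km

Porosity at 5.2 km: n = 0.43·exp(−0.26×5.2) = 0.1113
Solid-volume conservation: h(1−n) = h₀(1−n₀) ⇒ h = h₀·(1−n₀)/(1−n)
h = 0.1 × (1 − 0.43)/(1 − 0.1113) = 0.1 × 0.6414 = 0.0641 km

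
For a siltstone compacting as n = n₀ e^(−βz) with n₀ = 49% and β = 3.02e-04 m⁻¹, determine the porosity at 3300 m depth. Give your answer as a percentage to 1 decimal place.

18.1%

Working in km (1 km = 1000 m; β in km⁻¹ = β in m⁻¹ × 1000):
n = n₀·exp(−β·z) = 0.49 × exp(−0.302 × 3.3) = 0.49 × exp(−0.9966)
  = 0.49 × 0.3691 = 0.1809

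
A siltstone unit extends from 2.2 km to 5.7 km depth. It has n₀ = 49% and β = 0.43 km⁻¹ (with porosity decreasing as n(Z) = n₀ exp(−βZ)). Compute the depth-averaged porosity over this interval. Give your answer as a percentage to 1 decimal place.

⟨n⟩ = (1/(Z₂−Z₁)) ∫ n₀ e^(−βZ) dZ = n₀·(e^(−β·Z₁) − e^(−β·Z₂)) / (β·(Z₂−Z₁))
e^(−0.43×2.2) = 0.3883; e^(−0.43×5.7) = 0.0862
⟨n⟩ = 0.49 × (0.3883 − 0.0862) / (0.43 × 3.5) = 0.49 × 0.2007 = 0.0984

9.8%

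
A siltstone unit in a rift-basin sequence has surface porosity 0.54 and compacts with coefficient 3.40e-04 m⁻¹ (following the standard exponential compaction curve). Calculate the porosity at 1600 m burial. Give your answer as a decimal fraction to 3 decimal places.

0.313

Working in km (1 km = 1000 m; β in km⁻¹ = β in m⁻¹ × 1000):
phi = phi₀·exp(−β·z) = 0.54 × exp(−0.34 × 1.6) = 0.54 × exp(−0.544)
  = 0.54 × 0.5804 = 0.3134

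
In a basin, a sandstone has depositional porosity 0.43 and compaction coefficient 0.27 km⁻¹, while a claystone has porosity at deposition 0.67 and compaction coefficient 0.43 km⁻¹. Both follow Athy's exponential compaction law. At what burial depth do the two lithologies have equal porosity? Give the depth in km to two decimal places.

2.77 km

Set φ₀ₐ e^(−kₐZ) = φ₀ᵦ e^(−kᵦZ) ⇒ ln(φ₀ₐ/φ₀ᵦ) = (kₐ − kᵦ)·Z
Z = ln(0.43/0.67) / (0.27 − 0.43) = -0.4435 / -0.16 = 2.772 km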